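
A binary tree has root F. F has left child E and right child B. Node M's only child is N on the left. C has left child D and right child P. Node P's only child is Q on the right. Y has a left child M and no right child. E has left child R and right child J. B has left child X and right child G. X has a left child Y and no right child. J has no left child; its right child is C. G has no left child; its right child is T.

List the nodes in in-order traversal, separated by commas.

R, E, J, D, C, P, Q, F, N, M, Y, X, B, G, T

In-order visits the left subtree, then the node, then the right subtree.
At F: go left to E.
  At E: go left to R.
    R is a leaf — visit R.
  Visit E.
  At E: go right to J.
    At J: no left child.
    Visit J.
    At J: go right to C.
      At C: go left to D.
        D is a leaf — visit D.
      Visit C.
      At C: go right to P.
        At P: no left child.
        Visit P.
        At P: go right to Q.
          Q is a leaf — visit Q.
Visit F.
At F: go right to B.
  At B: go left to X.
    At X: go left to Y.
      At Y: go left to M.
        At M: go left to N.
          N is a leaf — visit N.
        Visit M.
        At M: no right child.
      Visit Y.
      At Y: no right child.
    Visit X.
    At X: no right child.
  Visit B.
  At B: go right to G.
    At G: no left child.
    Visit G.
    At G: go right to T.
      T is a leaf — visit T.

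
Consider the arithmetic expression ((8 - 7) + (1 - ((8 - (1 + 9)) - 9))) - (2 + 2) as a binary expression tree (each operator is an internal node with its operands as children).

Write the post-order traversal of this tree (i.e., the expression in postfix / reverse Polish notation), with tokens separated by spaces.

8 7 - 1 8 1 9 + - 9 - - + 2 2 + -

Post-order on an expression tree gives postfix notation: for each operator, emit left operand, right operand, then the operator.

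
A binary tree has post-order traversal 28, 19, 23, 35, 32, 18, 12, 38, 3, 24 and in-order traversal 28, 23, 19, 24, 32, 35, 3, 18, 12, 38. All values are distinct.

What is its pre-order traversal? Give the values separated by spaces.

24 23 28 19 3 32 35 38 12 18

The last element of post-order is the root; it splits in-order into left and right subtrees.
Root 24: left subtree has 3 nodes {28, 23, 19}, right has 6 {32, 35, 3, 18, 12, 38}.
  Root 23: left subtree has 1 node {28}, right has 1 {19}.
  Root 3: left subtree has 2 nodes {32, 35}, right has 3 {18, 12, 38}.
    Root 32: left subtree has 0 nodes { }, right has 1 {35}.
    Root 38: left subtree has 2 nodes {18, 12}, right has 0 { }.
      Root 12: left subtree has 1 node {18}, right has 0 { }.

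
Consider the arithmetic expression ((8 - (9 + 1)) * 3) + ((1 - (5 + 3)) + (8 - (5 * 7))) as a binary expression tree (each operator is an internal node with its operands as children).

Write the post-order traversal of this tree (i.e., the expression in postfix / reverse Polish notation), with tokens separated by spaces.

8 9 1 + - 3 * 1 5 3 + - 8 5 7 * - + +

Post-order on an expression tree gives postfix notation: for each operator, emit left operand, right operand, then the operator.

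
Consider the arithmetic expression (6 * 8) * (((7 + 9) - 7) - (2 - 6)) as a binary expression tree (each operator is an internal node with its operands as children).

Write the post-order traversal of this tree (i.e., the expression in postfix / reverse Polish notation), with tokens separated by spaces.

6 8 * 7 9 + 7 - 2 6 - - *

Post-order on an expression tree gives postfix notation: for each operator, emit left operand, right operand, then the operator.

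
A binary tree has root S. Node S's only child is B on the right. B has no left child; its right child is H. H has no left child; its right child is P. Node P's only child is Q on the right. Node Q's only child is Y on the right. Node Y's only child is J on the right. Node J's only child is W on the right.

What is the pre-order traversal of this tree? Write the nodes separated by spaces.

Pre-order visits the node, then its left subtree, then its right subtree.
Visit S.
At S: no left child.
At S: go right to B.
  Visit B.
  At B: no left child.
  At B: go right to H.
    Visit H.
    At H: no left child.
    At H: go right to P.
      Visit P.
      At P: no left child.
      At P: go right to Q.
        Visit Q.
        At Q: no left child.
        At Q: go right to Y.
          Visit Y.
          At Y: no left child.
          At Y: go right to J.
            Visit J.
            At J: no left child.
            At J: go right to W.
              W is a leaf — visit W.

S B H P Q Y J W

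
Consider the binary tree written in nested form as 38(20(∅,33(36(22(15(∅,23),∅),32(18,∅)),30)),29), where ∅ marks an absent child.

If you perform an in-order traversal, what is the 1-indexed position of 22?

In-order visits the left subtree, then the node, then the right subtree.
At 38: go left to 20.
  At 20: no left child.
  Visit 20.
  At 20: go right to 33.
    At 33: go left to 36.
      At 36: go left to 22.
        At 22: go left to 15.
          At 15: no left child.
          Visit 15.
          At 15: go right to 23.
            23 is a leaf — visit 23.
        Visit 22.
        At 22: no right child.
      Visit 36.
      At 36: go right to 32.
        At 32: go left to 18.
          18 is a leaf — visit 18.
        Visit 32.
        At 32: no right child.
    Visit 33.
    At 33: go right to 30.
      30 is a leaf — visit 30.
Visit 38.
At 38: go right to 29.
  29 is a leaf — visit 29.
Full in-order sequence: 20, 15, 23, 22, 36, 18, 32, 33, 30, 38, 29.

4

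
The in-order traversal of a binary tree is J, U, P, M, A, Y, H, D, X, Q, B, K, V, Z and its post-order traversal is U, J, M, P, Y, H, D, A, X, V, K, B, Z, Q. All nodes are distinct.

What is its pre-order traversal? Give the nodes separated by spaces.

The last element of post-order is the root; it splits in-order into left and right subtrees.
Root Q: left subtree has 9 nodes {J, U, P, M, A, Y, H, D, X}, right has 4 {B, K, V, Z}.
  Root X: left subtree has 8 nodes {J, U, P, M, A, Y, H, D}, right has 0 { }.
    Root A: left subtree has 4 nodes {J, U, P, M}, right has 3 {Y, H, D}.
      Root P: left subtree has 2 nodes {J, U}, right has 1 {M}.
        Root J: left subtree has 0 nodes { }, right has 1 {U}.
      Root D: left subtree has 2 nodes {Y, H}, right has 0 { }.
        Root H: left subtree has 1 node {Y}, right has 0 { }.
  Root Z: left subtree has 3 nodes {B, K, V}, right has 0 { }.
    Root B: left subtree has 0 nodes { }, right has 2 {K, V}.
      Root K: left subtree has 0 nodes { }, right has 1 {V}.

Q X A P J U M D H Y Z B K V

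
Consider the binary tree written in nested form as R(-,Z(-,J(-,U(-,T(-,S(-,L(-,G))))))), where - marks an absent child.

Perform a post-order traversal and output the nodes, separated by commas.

Post-order visits the left subtree, then the right subtree, then the node.
At R: no left child.
At R: go right to Z.
  At Z: no left child.
  At Z: go right to J.
    At J: no left child.
    At J: go right to U.
      At U: no left child.
      At U: go right to T.
        At T: no left child.
        At T: go right to S.
          At S: no left child.
          At S: go right to L.
            At L: no left child.
            At L: go right to G.
              G is a leaf — visit G.
            Visit L.
          Visit S.
        Visit T.
      Visit U.
    Visit J.
  Visit Z.
Visit R.

G, L, S, T, U, J, Z, R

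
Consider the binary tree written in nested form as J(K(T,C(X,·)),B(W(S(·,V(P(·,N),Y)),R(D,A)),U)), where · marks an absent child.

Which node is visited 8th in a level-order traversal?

X

Level-order visits nodes level by level from the root, left to right within each level.
Level 0: J
Level 1: K, B
Level 2: T, C, W, U
Level 3: X, S, R
Level 4: V, D, A
Level 5: P, Y
Level 6: N
Full level-order sequence: J, K, B, T, C, W, U, X, S, R, V, D, A, P, Y, N.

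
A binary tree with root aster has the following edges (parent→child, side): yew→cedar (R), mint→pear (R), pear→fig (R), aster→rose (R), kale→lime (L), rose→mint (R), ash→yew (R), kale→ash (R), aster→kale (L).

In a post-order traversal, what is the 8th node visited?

mint

Post-order visits the left subtree, then the right subtree, then the node.
At aster: go left to kale.
  At kale: go left to lime.
    lime is a leaf — visit lime.
  At kale: go right to ash.
    At ash: no left child.
    At ash: go right to yew.
      At yew: no left child.
      At yew: go right to cedar.
        cedar is a leaf — visit cedar.
      Visit yew.
    Visit ash.
  Visit kale.
At aster: go right to rose.
  At rose: no left child.
  At rose: go right to mint.
    At mint: no left child.
    At mint: go right to pear.
      At pear: no left child.
      At pear: go right to fig.
        fig is a leaf — visit fig.
      Visit pear.
    Visit mint.
  Visit rose.
Visit aster.
Full post-order sequence: lime, cedar, yew, ash, kale, fig, pear, mint, rose, aster.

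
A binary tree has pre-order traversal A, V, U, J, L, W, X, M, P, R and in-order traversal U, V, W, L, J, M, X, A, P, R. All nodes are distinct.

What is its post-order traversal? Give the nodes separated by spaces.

U W L M X J V R P A

The first element of pre-order is the root; it splits in-order into left and right subtrees.
Root A: left subtree has 7 nodes {U, V, W, L, J, M, X}, right has 2 {P, R}.
  Root V: left subtree has 1 node {U}, right has 5 {W, L, J, M, X}.
    Root J: left subtree has 2 nodes {W, L}, right has 2 {M, X}.
      Root L: left subtree has 1 node {W}, right has 0 { }.
      Root X: left subtree has 1 node {M}, right has 0 { }.
  Root P: left subtree has 0 nodes { }, right has 1 {R}.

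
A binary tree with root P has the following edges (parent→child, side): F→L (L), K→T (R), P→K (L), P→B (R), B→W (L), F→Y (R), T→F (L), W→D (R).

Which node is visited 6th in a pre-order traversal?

Y

Pre-order visits the node, then its left subtree, then its right subtree.
Visit P.
At P: go left to K.
  Visit K.
  At K: no left child.
  At K: go right to T.
    Visit T.
    At T: go left to F.
      Visit F.
      At F: go left to L.
        L is a leaf — visit L.
      At F: go right to Y.
        Y is a leaf — visit Y.
    At T: no right child.
At P: go right to B.
  Visit B.
  At B: go left to W.
    Visit W.
    At W: no left child.
    At W: go right to D.
      D is a leaf — visit D.
  At B: no right child.
Full pre-order sequence: P, K, T, F, L, Y, B, W, D.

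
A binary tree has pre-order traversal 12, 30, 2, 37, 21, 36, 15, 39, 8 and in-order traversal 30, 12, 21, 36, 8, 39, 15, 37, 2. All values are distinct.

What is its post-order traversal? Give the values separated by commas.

30, 8, 39, 15, 36, 21, 37, 2, 12

The first element of pre-order is the root; it splits in-order into left and right subtrees.
Root 12: left subtree has 1 node {30}, right has 7 {21, 36, 8, 39, 15, 37, 2}.
  Root 2: left subtree has 6 nodes {21, 36, 8, 39, 15, 37}, right has 0 { }.
    Root 37: left subtree has 5 nodes {21, 36, 8, 39, 15}, right has 0 { }.
      Root 21: left subtree has 0 nodes { }, right has 4 {36, 8, 39, 15}.
        Root 36: left subtree has 0 nodes { }, right has 3 {8, 39, 15}.
          Root 15: left subtree has 2 nodes {8, 39}, right has 0 { }.
            Root 39: left subtree has 1 node {8}, right has 0 { }.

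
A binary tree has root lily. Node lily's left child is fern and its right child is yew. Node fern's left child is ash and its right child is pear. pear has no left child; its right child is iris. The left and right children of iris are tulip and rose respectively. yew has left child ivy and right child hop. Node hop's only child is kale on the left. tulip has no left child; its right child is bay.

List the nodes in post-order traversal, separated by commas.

Post-order visits the left subtree, then the right subtree, then the node.
At lily: go left to fern.
  At fern: go left to ash.
    ash is a leaf — visit ash.
  At fern: go right to pear.
    At pear: no left child.
    At pear: go right to iris.
      At iris: go left to tulip.
        At tulip: no left child.
        At tulip: go right to bay.
          bay is a leaf — visit bay.
        Visit tulip.
      At iris: go right to rose.
        rose is a leaf — visit rose.
      Visit iris.
    Visit pear.
  Visit fern.
At lily: go right to yew.
  At yew: go left to ivy.
    ivy is a leaf — visit ivy.
  At yew: go right to hop.
    At hop: go left to kale.
      kale is a leaf — visit kale.
    At hop: no right child.
    Visit hop.
  Visit yew.
Visit lily.

ash, bay, tulip, rose, iris, pear, fern, ivy, kale, hop, yew, lily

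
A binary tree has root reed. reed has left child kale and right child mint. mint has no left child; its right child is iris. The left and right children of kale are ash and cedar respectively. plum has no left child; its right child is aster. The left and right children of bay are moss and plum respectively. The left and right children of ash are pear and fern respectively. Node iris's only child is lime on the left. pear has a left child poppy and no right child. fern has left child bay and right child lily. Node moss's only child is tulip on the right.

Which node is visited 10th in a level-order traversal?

poppy

Level-order visits nodes level by level from the root, left to right within each level.
Level 0: reed
Level 1: kale, mint
Level 2: ash, cedar, iris
Level 3: pear, fern, lime
Level 4: poppy, bay, lily
Level 5: moss, plum
Level 6: tulip, aster
Full level-order sequence: reed, kale, mint, ash, cedar, iris, pear, fern, lime, poppy, bay, lily, moss, plum, tulip, aster.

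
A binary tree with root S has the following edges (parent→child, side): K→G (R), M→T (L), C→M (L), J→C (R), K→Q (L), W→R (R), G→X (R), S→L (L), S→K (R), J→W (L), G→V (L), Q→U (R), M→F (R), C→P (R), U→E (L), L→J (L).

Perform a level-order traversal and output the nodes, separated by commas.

S, L, K, J, Q, G, W, C, U, V, X, R, M, P, E, T, F

Level-order visits nodes level by level from the root, left to right within each level.
Level 0: S
Level 1: L, K
Level 2: J, Q, G
Level 3: W, C, U, V, X
Level 4: R, M, P, E
Level 5: T, F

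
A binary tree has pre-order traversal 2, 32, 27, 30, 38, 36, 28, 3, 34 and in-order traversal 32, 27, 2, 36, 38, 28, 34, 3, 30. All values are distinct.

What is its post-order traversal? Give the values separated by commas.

27, 32, 36, 34, 3, 28, 38, 30, 2

The first element of pre-order is the root; it splits in-order into left and right subtrees.
Root 2: left subtree has 2 nodes {32, 27}, right has 6 {36, 38, 28, 34, 3, 30}.
  Root 32: left subtree has 0 nodes { }, right has 1 {27}.
  Root 30: left subtree has 5 nodes {36, 38, 28, 34, 3}, right has 0 { }.
    Root 38: left subtree has 1 node {36}, right has 3 {28, 34, 3}.
      Root 28: left subtree has 0 nodes { }, right has 2 {34, 3}.
        Root 3: left subtree has 1 node {34}, right has 0 { }.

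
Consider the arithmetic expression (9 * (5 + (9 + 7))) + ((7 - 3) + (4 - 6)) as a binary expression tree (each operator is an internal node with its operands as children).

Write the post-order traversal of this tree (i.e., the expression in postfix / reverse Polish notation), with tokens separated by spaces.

9 5 9 7 + + * 7 3 - 4 6 - + +

Post-order on an expression tree gives postfix notation: for each operator, emit left operand, right operand, then the operator.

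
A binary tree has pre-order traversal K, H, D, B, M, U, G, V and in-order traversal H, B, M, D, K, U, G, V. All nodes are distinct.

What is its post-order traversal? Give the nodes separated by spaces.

M B D H V G U K

The first element of pre-order is the root; it splits in-order into left and right subtrees.
Root K: left subtree has 4 nodes {H, B, M, D}, right has 3 {U, G, V}.
  Root H: left subtree has 0 nodes { }, right has 3 {B, M, D}.
    Root D: left subtree has 2 nodes {B, M}, right has 0 { }.
      Root B: left subtree has 0 nodes { }, right has 1 {M}.
  Root U: left subtree has 0 nodes { }, right has 2 {G, V}.
    Root G: left subtree has 0 nodes { }, right has 1 {V}.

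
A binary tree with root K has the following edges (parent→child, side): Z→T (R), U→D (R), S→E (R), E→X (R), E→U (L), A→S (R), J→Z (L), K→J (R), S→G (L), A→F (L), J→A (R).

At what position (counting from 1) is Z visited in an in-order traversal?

In-order visits the left subtree, then the node, then the right subtree.
At K: no left child.
Visit K.
At K: go right to J.
  At J: go left to Z.
    At Z: no left child.
    Visit Z.
    At Z: go right to T.
      T is a leaf — visit T.
  Visit J.
  At J: go right to A.
    At A: go left to F.
      F is a leaf — visit F.
    Visit A.
    At A: go right to S.
      At S: go left to G.
        G is a leaf — visit G.
      Visit S.
      At S: go right to E.
        At E: go left to U.
          At U: no left child.
          Visit U.
          At U: go right to D.
            D is a leaf — visit D.
        Visit E.
        At E: go right to X.
          X is a leaf — visit X.
Full in-order sequence: K, Z, T, J, F, A, G, S, U, D, E, X.

2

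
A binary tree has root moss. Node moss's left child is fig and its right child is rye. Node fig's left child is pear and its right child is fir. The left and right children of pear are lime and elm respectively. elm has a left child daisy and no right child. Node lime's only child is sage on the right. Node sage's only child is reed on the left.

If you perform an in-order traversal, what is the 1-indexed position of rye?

10

In-order visits the left subtree, then the node, then the right subtree.
At moss: go left to fig.
  At fig: go left to pear.
    At pear: go left to lime.
      At lime: no left child.
      Visit lime.
      At lime: go right to sage.
        At sage: go left to reed.
          reed is a leaf — visit reed.
        Visit sage.
        At sage: no right child.
    Visit pear.
    At pear: go right to elm.
      At elm: go left to daisy.
        daisy is a leaf — visit daisy.
      Visit elm.
      At elm: no right child.
  Visit fig.
  At fig: go right to fir.
    fir is a leaf — visit fir.
Visit moss.
At moss: go right to rye.
  rye is a leaf — visit rye.
Full in-order sequence: lime, reed, sage, pear, daisy, elm, fig, fir, moss, rye.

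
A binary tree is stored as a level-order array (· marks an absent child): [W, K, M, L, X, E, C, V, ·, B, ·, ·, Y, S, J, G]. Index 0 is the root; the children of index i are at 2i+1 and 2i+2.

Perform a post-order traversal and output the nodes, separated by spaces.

Post-order visits the left subtree, then the right subtree, then the node.
At W: go left to K.
  At K: go left to L.
    At L: go left to V.
      At V: go left to G.
        G is a leaf — visit G.
      At V: no right child.
      Visit V.
    At L: no right child.
    Visit L.
  At K: go right to X.
    At X: go left to B.
      B is a leaf — visit B.
    At X: no right child.
    Visit X.
  Visit K.
At W: go right to M.
  At M: go left to E.
    At E: no left child.
    At E: go right to Y.
      Y is a leaf — visit Y.
    Visit E.
  At M: go right to C.
    At C: go left to S.
      S is a leaf — visit S.
    At C: go right to J.
      J is a leaf — visit J.
    Visit C.
  Visit M.
Visit W.

G V L B X K Y E S J C M W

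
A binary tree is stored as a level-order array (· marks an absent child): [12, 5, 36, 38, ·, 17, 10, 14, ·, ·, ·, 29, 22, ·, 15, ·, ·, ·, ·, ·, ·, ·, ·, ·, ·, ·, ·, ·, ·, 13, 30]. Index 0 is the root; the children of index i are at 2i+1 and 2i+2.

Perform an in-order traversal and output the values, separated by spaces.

14 38 5 12 29 17 22 36 10 13 15 30

In-order visits the left subtree, then the node, then the right subtree.
At 12: go left to 5.
  At 5: go left to 38.
    At 38: go left to 14.
      14 is a leaf — visit 14.
    Visit 38.
    At 38: no right child.
  Visit 5.
  At 5: no right child.
Visit 12.
At 12: go right to 36.
  At 36: go left to 17.
    At 17: go left to 29.
      29 is a leaf — visit 29.
    Visit 17.
    At 17: go right to 22.
      22 is a leaf — visit 22.
  Visit 36.
  At 36: go right to 10.
    At 10: no left child.
    Visit 10.
    At 10: go right to 15.
      At 15: go left to 13.
        13 is a leaf — visit 13.
      Visit 15.
      At 15: go right to 30.
        30 is a leaf — visit 30.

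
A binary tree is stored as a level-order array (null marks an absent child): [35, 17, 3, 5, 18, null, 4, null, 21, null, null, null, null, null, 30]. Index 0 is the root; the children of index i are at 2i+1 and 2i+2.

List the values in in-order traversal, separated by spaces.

5 21 17 18 35 3 4 30

In-order visits the left subtree, then the node, then the right subtree.
At 35: go left to 17.
  At 17: go left to 5.
    At 5: no left child.
    Visit 5.
    At 5: go right to 21.
      21 is a leaf — visit 21.
  Visit 17.
  At 17: go right to 18.
    18 is a leaf — visit 18.
Visit 35.
At 35: go right to 3.
  At 3: no left child.
  Visit 3.
  At 3: go right to 4.
    At 4: no left child.
    Visit 4.
    At 4: go right to 30.
      30 is a leaf — visit 30.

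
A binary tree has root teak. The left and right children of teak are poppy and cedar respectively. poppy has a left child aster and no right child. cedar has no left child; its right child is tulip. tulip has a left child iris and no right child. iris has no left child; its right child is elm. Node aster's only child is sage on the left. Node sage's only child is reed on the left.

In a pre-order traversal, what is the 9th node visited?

elm

Pre-order visits the node, then its left subtree, then its right subtree.
Visit teak.
At teak: go left to poppy.
  Visit poppy.
  At poppy: go left to aster.
    Visit aster.
    At aster: go left to sage.
      Visit sage.
      At sage: go left to reed.
        reed is a leaf — visit reed.
      At sage: no right child.
    At aster: no right child.
  At poppy: no right child.
At teak: go right to cedar.
  Visit cedar.
  At cedar: no left child.
  At cedar: go right to tulip.
    Visit tulip.
    At tulip: go left to iris.
      Visit iris.
      At iris: no left child.
      At iris: go right to elm.
        elm is a leaf — visit elm.
    At tulip: no right child.
Full pre-order sequence: teak, poppy, aster, sage, reed, cedar, tulip, iris, elm.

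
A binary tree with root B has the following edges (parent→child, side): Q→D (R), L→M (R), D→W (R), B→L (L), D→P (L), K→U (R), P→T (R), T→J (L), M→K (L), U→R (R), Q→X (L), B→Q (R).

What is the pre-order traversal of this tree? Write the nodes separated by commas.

B, L, M, K, U, R, Q, X, D, P, T, J, W

Pre-order visits the node, then its left subtree, then its right subtree.
Visit B.
At B: go left to L.
  Visit L.
  At L: no left child.
  At L: go right to M.
    Visit M.
    At M: go left to K.
      Visit K.
      At K: no left child.
      At K: go right to U.
        Visit U.
        At U: no left child.
        At U: go right to R.
          R is a leaf — visit R.
    At M: no right child.
At B: go right to Q.
  Visit Q.
  At Q: go left to X.
    X is a leaf — visit X.
  At Q: go right to D.
    Visit D.
    At D: go left to P.
      Visit P.
      At P: no left child.
      At P: go right to T.
        Visit T.
        At T: go left to J.
          J is a leaf — visit J.
        At T: no right child.
    At D: go right to W.
      W is a leaf — visit W.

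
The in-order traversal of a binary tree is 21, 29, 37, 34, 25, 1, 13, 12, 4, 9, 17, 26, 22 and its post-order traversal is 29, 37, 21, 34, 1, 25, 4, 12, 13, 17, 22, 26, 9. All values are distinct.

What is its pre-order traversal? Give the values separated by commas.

The last element of post-order is the root; it splits in-order into left and right subtrees.
Root 9: left subtree has 9 nodes {21, 29, 37, 34, 25, 1, 13, 12, 4}, right has 3 {17, 26, 22}.
  Root 13: left subtree has 6 nodes {21, 29, 37, 34, 25, 1}, right has 2 {12, 4}.
    Root 25: left subtree has 4 nodes {21, 29, 37, 34}, right has 1 {1}.
      Root 34: left subtree has 3 nodes {21, 29, 37}, right has 0 { }.
        Root 21: left subtree has 0 nodes { }, right has 2 {29, 37}.
          Root 37: left subtree has 1 node {29}, right has 0 { }.
    Root 12: left subtree has 0 nodes { }, right has 1 {4}.
  Root 26: left subtree has 1 node {17}, right has 1 {22}.

9, 13, 25, 34, 21, 37, 29, 1, 12, 4, 26, 17, 22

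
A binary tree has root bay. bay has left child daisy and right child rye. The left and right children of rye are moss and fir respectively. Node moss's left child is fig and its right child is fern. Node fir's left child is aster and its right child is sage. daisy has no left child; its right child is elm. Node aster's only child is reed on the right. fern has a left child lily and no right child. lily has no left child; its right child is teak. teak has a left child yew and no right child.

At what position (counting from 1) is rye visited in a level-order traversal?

3

Level-order visits nodes level by level from the root, left to right within each level.
Level 0: bay
Level 1: daisy, rye
Level 2: elm, moss, fir
Level 3: fig, fern, aster, sage
Level 4: lily, reed
Level 5: teak
Level 6: yew
Full level-order sequence: bay, daisy, rye, elm, moss, fir, fig, fern, aster, sage, lily, reed, teak, yew.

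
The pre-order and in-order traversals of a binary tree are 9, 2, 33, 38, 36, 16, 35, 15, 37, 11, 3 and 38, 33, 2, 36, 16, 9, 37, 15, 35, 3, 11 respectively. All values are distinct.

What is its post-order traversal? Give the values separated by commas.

The first element of pre-order is the root; it splits in-order into left and right subtrees.
Root 9: left subtree has 5 nodes {38, 33, 2, 36, 16}, right has 5 {37, 15, 35, 3, 11}.
  Root 2: left subtree has 2 nodes {38, 33}, right has 2 {36, 16}.
    Root 33: left subtree has 1 node {38}, right has 0 { }.
    Root 36: left subtree has 0 nodes { }, right has 1 {16}.
  Root 35: left subtree has 2 nodes {37, 15}, right has 2 {3, 11}.
    Root 15: left subtree has 1 node {37}, right has 0 { }.
    Root 11: left subtree has 1 node {3}, right has 0 { }.

38, 33, 16, 36, 2, 37, 15, 3, 11, 35, 9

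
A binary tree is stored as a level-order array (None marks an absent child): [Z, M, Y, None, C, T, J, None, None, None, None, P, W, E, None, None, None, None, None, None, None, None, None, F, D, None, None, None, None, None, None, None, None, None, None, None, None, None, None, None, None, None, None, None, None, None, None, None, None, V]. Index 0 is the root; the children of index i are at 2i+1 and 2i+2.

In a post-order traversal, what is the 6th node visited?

Post-order visits the left subtree, then the right subtree, then the node.
At Z: go left to M.
  At M: no left child.
  At M: go right to C.
    C is a leaf — visit C.
  Visit M.
At Z: go right to Y.
  At Y: go left to T.
    At T: go left to P.
      At P: go left to F.
        F is a leaf — visit F.
      At P: go right to D.
        At D: go left to V.
          V is a leaf — visit V.
        At D: no right child.
        Visit D.
      Visit P.
    At T: go right to W.
      W is a leaf — visit W.
    Visit T.
  At Y: go right to J.
    At J: go left to E.
      E is a leaf — visit E.
    At J: no right child.
    Visit J.
  Visit Y.
Visit Z.
Full post-order sequence: C, M, F, V, D, P, W, T, E, J, Y, Z.

P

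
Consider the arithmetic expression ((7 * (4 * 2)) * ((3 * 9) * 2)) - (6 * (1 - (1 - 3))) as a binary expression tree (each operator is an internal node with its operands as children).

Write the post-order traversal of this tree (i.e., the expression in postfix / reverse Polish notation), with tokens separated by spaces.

7 4 2 * * 3 9 * 2 * * 6 1 1 3 - - * -

Post-order on an expression tree gives postfix notation: for each operator, emit left operand, right operand, then the operator.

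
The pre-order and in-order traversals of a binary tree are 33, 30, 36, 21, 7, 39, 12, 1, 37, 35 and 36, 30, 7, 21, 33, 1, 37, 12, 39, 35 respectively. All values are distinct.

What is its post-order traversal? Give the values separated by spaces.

36 7 21 30 37 1 12 35 39 33

The first element of pre-order is the root; it splits in-order into left and right subtrees.
Root 33: left subtree has 4 nodes {36, 30, 7, 21}, right has 5 {1, 37, 12, 39, 35}.
  Root 30: left subtree has 1 node {36}, right has 2 {7, 21}.
    Root 21: left subtree has 1 node {7}, right has 0 { }.
  Root 39: left subtree has 3 nodes {1, 37, 12}, right has 1 {35}.
    Root 12: left subtree has 2 nodes {1, 37}, right has 0 { }.
      Root 1: left subtree has 0 nodes { }, right has 1 {37}.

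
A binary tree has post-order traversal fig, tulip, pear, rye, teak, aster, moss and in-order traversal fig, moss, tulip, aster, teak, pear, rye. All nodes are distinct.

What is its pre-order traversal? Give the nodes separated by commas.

moss, fig, aster, tulip, teak, rye, pear

The last element of post-order is the root; it splits in-order into left and right subtrees.
Root moss: left subtree has 1 node {fig}, right has 5 {tulip, aster, teak, pear, rye}.
  Root aster: left subtree has 1 node {tulip}, right has 3 {teak, pear, rye}.
    Root teak: left subtree has 0 nodes { }, right has 2 {pear, rye}.
      Root rye: left subtree has 1 node {pear}, right has 0 { }.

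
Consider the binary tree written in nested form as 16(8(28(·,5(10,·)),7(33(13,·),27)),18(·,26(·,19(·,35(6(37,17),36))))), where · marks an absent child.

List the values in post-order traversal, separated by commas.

10, 5, 28, 13, 33, 27, 7, 8, 37, 17, 6, 36, 35, 19, 26, 18, 16

Post-order visits the left subtree, then the right subtree, then the node.
At 16: go left to 8.
  At 8: go left to 28.
    At 28: no left child.
    At 28: go right to 5.
      At 5: go left to 10.
        10 is a leaf — visit 10.
      At 5: no right child.
      Visit 5.
    Visit 28.
  At 8: go right to 7.
    At 7: go left to 33.
      At 33: go left to 13.
        13 is a leaf — visit 13.
      At 33: no right child.
      Visit 33.
    At 7: go right to 27.
      27 is a leaf — visit 27.
    Visit 7.
  Visit 8.
At 16: go right to 18.
  At 18: no left child.
  At 18: go right to 26.
    At 26: no left child.
    At 26: go right to 19.
      At 19: no left child.
      At 19: go right to 35.
        At 35: go left to 6.
          At 6: go left to 37.
            37 is a leaf — visit 37.
          At 6: go right to 17.
            17 is a leaf — visit 17.
          Visit 6.
        At 35: go right to 36.
          36 is a leaf — visit 36.
        Visit 35.
      Visit 19.
    Visit 26.
  Visit 18.
Visit 16.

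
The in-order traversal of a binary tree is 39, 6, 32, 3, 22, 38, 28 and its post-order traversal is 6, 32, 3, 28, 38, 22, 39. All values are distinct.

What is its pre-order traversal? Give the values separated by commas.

The last element of post-order is the root; it splits in-order into left and right subtrees.
Root 39: left subtree has 0 nodes { }, right has 6 {6, 32, 3, 22, 38, 28}.
  Root 22: left subtree has 3 nodes {6, 32, 3}, right has 2 {38, 28}.
    Root 3: left subtree has 2 nodes {6, 32}, right has 0 { }.
      Root 32: left subtree has 1 node {6}, right has 0 { }.
    Root 38: left subtree has 0 nodes { }, right has 1 {28}.

39, 22, 3, 32, 6, 38, 28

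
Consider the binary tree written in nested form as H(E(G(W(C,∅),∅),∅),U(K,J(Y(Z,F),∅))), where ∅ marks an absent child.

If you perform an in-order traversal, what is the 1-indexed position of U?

In-order visits the left subtree, then the node, then the right subtree.
At H: go left to E.
  At E: go left to G.
    At G: go left to W.
      At W: go left to C.
        C is a leaf — visit C.
      Visit W.
      At W: no right child.
    Visit G.
    At G: no right child.
  Visit E.
  At E: no right child.
Visit H.
At H: go right to U.
  At U: go left to K.
    K is a leaf — visit K.
  Visit U.
  At U: go right to J.
    At J: go left to Y.
      At Y: go left to Z.
        Z is a leaf — visit Z.
      Visit Y.
      At Y: go right to F.
        F is a leaf — visit F.
    Visit J.
    At J: no right child.
Full in-order sequence: C, W, G, E, H, K, U, Z, Y, F, J.

7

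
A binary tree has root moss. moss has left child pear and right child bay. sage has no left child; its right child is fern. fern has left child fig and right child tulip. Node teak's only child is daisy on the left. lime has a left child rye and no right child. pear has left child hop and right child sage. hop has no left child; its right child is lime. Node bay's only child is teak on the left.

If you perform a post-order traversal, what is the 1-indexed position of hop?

3

Post-order visits the left subtree, then the right subtree, then the node.
At moss: go left to pear.
  At pear: go left to hop.
    At hop: no left child.
    At hop: go right to lime.
      At lime: go left to rye.
        rye is a leaf — visit rye.
      At lime: no right child.
      Visit lime.
    Visit hop.
  At pear: go right to sage.
    At sage: no left child.
    At sage: go right to fern.
      At fern: go left to fig.
        fig is a leaf — visit fig.
      At fern: go right to tulip.
        tulip is a leaf — visit tulip.
      Visit fern.
    Visit sage.
  Visit pear.
At moss: go right to bay.
  At bay: go left to teak.
    At teak: go left to daisy.
      daisy is a leaf — visit daisy.
    At teak: no right child.
    Visit teak.
  At bay: no right child.
  Visit bay.
Visit moss.
Full post-order sequence: rye, lime, hop, fig, tulip, fern, sage, pear, daisy, teak, bay, moss.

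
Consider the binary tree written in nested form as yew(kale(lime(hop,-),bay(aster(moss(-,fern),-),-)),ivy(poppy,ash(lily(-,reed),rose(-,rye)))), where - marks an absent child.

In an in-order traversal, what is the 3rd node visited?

kale

In-order visits the left subtree, then the node, then the right subtree.
At yew: go left to kale.
  At kale: go left to lime.
    At lime: go left to hop.
      hop is a leaf — visit hop.
    Visit lime.
    At lime: no right child.
  Visit kale.
  At kale: go right to bay.
    At bay: go left to aster.
      At aster: go left to moss.
        At moss: no left child.
        Visit moss.
        At moss: go right to fern.
          fern is a leaf — visit fern.
      Visit aster.
      At aster: no right child.
    Visit bay.
    At bay: no right child.
Visit yew.
At yew: go right to ivy.
  At ivy: go left to poppy.
    poppy is a leaf — visit poppy.
  Visit ivy.
  At ivy: go right to ash.
    At ash: go left to lily.
      At lily: no left child.
      Visit lily.
      At lily: go right to reed.
        reed is a leaf — visit reed.
    Visit ash.
    At ash: go right to rose.
      At rose: no left child.
      Visit rose.
      At rose: go right to rye.
        rye is a leaf — visit rye.
Full in-order sequence: hop, lime, kale, moss, fern, aster, bay, yew, poppy, ivy, lily, reed, ash, rose, rye.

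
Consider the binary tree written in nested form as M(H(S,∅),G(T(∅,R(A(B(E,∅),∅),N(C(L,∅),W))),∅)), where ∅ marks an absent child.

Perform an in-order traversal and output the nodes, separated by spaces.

S H M T E B A R L C N W G

In-order visits the left subtree, then the node, then the right subtree.
At M: go left to H.
  At H: go left to S.
    S is a leaf — visit S.
  Visit H.
  At H: no right child.
Visit M.
At M: go right to G.
  At G: go left to T.
    At T: no left child.
    Visit T.
    At T: go right to R.
      At R: go left to A.
        At A: go left to B.
          At B: go left to E.
            E is a leaf — visit E.
          Visit B.
          At B: no right child.
        Visit A.
        At A: no right child.
      Visit R.
      At R: go right to N.
        At N: go left to C.
          At C: go left to L.
            L is a leaf — visit L.
          Visit C.
          At C: no right child.
        Visit N.
        At N: go right to W.
          W is a leaf — visit W.
  Visit G.
  At G: no right child.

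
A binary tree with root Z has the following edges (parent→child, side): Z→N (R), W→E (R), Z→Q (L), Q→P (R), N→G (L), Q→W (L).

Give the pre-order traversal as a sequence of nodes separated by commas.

Pre-order visits the node, then its left subtree, then its right subtree.
Visit Z.
At Z: go left to Q.
  Visit Q.
  At Q: go left to W.
    Visit W.
    At W: no left child.
    At W: go right to E.
      E is a leaf — visit E.
  At Q: go right to P.
    P is a leaf — visit P.
At Z: go right to N.
  Visit N.
  At N: go left to G.
    G is a leaf — visit G.
  At N: no right child.

Z, Q, W, E, P, N, G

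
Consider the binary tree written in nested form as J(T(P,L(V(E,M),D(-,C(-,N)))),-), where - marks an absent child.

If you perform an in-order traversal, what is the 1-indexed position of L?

6

In-order visits the left subtree, then the node, then the right subtree.
At J: go left to T.
  At T: go left to P.
    P is a leaf — visit P.
  Visit T.
  At T: go right to L.
    At L: go left to V.
      At V: go left to E.
        E is a leaf — visit E.
      Visit V.
      At V: go right to M.
        M is a leaf — visit M.
    Visit L.
    At L: go right to D.
      At D: no left child.
      Visit D.
      At D: go right to C.
        At C: no left child.
        Visit C.
        At C: go right to N.
          N is a leaf — visit N.
Visit J.
At J: no right child.
Full in-order sequence: P, T, E, V, M, L, D, C, N, J.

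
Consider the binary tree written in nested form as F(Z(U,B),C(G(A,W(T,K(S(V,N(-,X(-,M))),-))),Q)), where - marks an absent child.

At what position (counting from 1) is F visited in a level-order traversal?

1

Level-order visits nodes level by level from the root, left to right within each level.
Level 0: F
Level 1: Z, C
Level 2: U, B, G, Q
Level 3: A, W
Level 4: T, K
Level 5: S
Level 6: V, N
Level 7: X
Level 8: M
Full level-order sequence: F, Z, C, U, B, G, Q, A, W, T, K, S, V, N, X, M.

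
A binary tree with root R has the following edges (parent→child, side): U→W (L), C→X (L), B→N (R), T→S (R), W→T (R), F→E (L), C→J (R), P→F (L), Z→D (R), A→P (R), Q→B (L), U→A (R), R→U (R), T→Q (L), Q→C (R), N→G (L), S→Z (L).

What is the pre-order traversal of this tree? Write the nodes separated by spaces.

Pre-order visits the node, then its left subtree, then its right subtree.
Visit R.
At R: no left child.
At R: go right to U.
  Visit U.
  At U: go left to W.
    Visit W.
    At W: no left child.
    At W: go right to T.
      Visit T.
      At T: go left to Q.
        Visit Q.
        At Q: go left to B.
          Visit B.
          At B: no left child.
          At B: go right to N.
            Visit N.
            At N: go left to G.
              G is a leaf — visit G.
            At N: no right child.
        At Q: go right to C.
          Visit C.
          At C: go left to X.
            X is a leaf — visit X.
          At C: go right to J.
            J is a leaf — visit J.
      At T: go right to S.
        Visit S.
        At S: go left to Z.
          Visit Z.
          At Z: no left child.
          At Z: go right to D.
            D is a leaf — visit D.
        At S: no right child.
  At U: go right to A.
    Visit A.
    At A: no left child.
    At A: go right to P.
      Visit P.
      At P: go left to F.
        Visit F.
        At F: go left to E.
          E is a leaf — visit E.
        At F: no right child.
      At P: no right child.

R U W T Q B N G C X J S Z D A P F E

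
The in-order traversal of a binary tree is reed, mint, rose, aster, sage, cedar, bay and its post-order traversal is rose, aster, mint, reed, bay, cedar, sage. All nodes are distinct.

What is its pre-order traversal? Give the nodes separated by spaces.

sage reed mint aster rose cedar bay

The last element of post-order is the root; it splits in-order into left and right subtrees.
Root sage: left subtree has 4 nodes {reed, mint, rose, aster}, right has 2 {cedar, bay}.
  Root reed: left subtree has 0 nodes { }, right has 3 {mint, rose, aster}.
    Root mint: left subtree has 0 nodes { }, right has 2 {rose, aster}.
      Root aster: left subtree has 1 node {rose}, right has 0 { }.
  Root cedar: left subtree has 0 nodes { }, right has 1 {bay}.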